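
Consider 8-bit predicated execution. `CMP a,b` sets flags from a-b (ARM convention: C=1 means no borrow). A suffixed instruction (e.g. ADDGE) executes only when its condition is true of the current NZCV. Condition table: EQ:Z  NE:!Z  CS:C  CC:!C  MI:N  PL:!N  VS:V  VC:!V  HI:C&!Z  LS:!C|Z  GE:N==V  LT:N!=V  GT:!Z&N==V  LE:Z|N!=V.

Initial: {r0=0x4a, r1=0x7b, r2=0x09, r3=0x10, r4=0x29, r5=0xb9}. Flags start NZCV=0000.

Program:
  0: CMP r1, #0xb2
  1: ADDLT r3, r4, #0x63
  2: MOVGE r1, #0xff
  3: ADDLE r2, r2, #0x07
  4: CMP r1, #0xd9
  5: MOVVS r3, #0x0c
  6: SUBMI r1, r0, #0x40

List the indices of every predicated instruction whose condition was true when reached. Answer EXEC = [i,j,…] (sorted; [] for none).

[0] flags=1001 → (cmp)
[1] flags=1001 LT?F → skip
[2] flags=1001 GE?T → r1=0xff
[3] flags=1001 LE?F → skip
[4] flags=0010 → (cmp)
[5] flags=0010 VS?F → skip
[6] flags=0010 MI?F → skip

EXEC = [2]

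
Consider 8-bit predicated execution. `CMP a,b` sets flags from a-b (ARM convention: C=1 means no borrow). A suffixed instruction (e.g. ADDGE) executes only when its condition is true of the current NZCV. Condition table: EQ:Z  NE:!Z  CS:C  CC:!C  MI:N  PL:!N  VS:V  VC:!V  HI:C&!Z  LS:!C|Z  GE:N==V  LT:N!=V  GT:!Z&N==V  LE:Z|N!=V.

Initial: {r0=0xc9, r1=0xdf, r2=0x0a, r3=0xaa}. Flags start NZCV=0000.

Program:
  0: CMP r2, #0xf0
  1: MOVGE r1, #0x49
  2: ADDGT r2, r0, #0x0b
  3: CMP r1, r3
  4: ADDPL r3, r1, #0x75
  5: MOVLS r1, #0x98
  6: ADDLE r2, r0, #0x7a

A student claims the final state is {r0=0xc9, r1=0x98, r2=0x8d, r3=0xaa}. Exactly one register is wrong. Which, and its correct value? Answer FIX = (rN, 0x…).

FIX = (r2, 0xd4)

[0] flags=0000 → (cmp)
[1] flags=0000 GE?T → r1=0x49
[2] flags=0000 GT?T → r2=0xd4
[3] flags=1001 → (cmp)
[4] flags=1001 PL?F → skip
[5] flags=1001 LS?T → r1=0x98
[6] flags=1001 LE?F → skip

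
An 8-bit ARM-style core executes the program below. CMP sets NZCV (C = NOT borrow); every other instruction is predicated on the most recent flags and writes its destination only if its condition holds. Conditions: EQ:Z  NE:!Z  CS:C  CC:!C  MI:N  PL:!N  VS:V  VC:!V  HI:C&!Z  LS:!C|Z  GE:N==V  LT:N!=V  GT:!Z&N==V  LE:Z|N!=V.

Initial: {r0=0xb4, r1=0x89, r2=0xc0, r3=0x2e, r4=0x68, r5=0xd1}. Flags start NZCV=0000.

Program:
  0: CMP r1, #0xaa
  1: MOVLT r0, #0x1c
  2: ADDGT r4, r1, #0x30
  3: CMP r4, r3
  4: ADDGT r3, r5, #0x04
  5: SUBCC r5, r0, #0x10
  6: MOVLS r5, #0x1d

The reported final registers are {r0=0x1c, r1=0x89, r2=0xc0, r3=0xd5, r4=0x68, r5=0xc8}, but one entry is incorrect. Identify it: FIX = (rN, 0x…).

FIX = (r5, 0xd1)

[0] flags=1000 → (cmp)
[1] flags=1000 LT?T → r0=0x1c
[2] flags=1000 GT?F → skip
[3] flags=0010 → (cmp)
[4] flags=0010 GT?T → r3=0xd5
[5] flags=0010 CC?F → skip
[6] flags=0010 LS?F → skip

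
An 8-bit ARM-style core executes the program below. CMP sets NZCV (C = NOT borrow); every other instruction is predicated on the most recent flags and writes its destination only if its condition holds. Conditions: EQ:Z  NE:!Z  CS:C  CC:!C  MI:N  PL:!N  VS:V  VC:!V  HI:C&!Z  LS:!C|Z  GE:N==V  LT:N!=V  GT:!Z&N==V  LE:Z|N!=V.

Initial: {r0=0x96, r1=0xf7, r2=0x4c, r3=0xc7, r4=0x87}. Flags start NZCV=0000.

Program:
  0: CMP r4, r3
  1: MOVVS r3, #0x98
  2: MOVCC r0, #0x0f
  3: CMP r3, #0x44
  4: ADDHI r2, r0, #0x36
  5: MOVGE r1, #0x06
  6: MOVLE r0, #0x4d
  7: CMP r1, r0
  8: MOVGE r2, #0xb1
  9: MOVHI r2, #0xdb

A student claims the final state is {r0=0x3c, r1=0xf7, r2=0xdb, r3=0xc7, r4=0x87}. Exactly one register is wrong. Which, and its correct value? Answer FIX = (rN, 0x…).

FIX = (r0, 0x4d)

[0] flags=1000 → (cmp)
[1] flags=1000 VS?F → skip
[2] flags=1000 CC?T → r0=0x0f
[3] flags=1010 → (cmp)
[4] flags=1010 HI?T → r2=0x45
[5] flags=1010 GE?F → skip
[6] flags=1010 LE?T → r0=0x4d
[7] flags=1010 → (cmp)
[8] flags=1010 GE?F → skip
[9] flags=1010 HI?T → r2=0xdb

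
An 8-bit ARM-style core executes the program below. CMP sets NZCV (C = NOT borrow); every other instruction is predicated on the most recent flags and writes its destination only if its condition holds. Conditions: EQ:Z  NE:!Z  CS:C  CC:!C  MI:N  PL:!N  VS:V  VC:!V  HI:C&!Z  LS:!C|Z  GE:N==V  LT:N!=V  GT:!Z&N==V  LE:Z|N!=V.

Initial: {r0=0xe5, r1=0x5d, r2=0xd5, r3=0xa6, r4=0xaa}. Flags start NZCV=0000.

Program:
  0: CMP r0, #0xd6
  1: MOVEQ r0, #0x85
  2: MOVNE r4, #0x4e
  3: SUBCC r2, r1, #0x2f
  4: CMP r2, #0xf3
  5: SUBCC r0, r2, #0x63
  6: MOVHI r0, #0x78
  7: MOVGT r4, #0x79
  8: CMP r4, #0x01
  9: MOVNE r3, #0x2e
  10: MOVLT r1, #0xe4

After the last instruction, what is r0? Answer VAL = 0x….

[0] flags=0010 → (cmp)
[1] flags=0010 EQ?F → skip
[2] flags=0010 NE?T → r4=0x4e
[3] flags=0010 CC?F → skip
[4] flags=1000 → (cmp)
[5] flags=1000 CC?T → r0=0x72
[6] flags=1000 HI?F → skip
[7] flags=1000 GT?F → skip
[8] flags=0010 → (cmp)
[9] flags=0010 NE?T → r3=0x2e
[10] flags=0010 LT?F → skip

VAL = 0x72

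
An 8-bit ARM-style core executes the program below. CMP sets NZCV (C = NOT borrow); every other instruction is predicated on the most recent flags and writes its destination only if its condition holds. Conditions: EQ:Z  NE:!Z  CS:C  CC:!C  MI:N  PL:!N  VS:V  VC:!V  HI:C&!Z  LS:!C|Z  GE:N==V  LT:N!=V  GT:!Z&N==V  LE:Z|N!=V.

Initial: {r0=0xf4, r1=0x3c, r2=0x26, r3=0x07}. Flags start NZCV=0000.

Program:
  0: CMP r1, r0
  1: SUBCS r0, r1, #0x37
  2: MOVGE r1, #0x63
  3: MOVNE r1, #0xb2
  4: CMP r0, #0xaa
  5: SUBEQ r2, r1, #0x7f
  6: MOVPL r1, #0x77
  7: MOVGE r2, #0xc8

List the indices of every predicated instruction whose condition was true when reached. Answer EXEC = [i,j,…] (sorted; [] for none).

EXEC = [2,3,6,7]

[0] flags=0000 → (cmp)
[1] flags=0000 CS?F → skip
[2] flags=0000 GE?T → r1=0x63
[3] flags=0000 NE?T → r1=0xb2
[4] flags=0010 → (cmp)
[5] flags=0010 EQ?F → skip
[6] flags=0010 PL?T → r1=0x77
[7] flags=0010 GE?T → r2=0xc8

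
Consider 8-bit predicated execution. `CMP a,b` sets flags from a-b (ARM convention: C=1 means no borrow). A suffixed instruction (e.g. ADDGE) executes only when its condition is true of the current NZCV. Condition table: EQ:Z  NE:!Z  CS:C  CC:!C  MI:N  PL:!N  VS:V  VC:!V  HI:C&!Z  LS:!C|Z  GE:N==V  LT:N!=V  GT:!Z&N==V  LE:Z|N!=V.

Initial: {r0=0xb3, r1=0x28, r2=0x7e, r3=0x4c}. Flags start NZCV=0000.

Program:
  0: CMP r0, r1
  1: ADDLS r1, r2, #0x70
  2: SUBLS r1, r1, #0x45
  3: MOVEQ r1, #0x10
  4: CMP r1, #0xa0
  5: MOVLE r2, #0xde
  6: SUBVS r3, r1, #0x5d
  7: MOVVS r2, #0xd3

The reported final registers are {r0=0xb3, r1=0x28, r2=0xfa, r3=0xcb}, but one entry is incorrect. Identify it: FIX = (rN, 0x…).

0: ✓ CMP  NZCV=1010
1: · ADDLS
2: · SUBLS
3: · MOVEQ
4: ✓ CMP  NZCV=1001
5: · MOVLE
6: ✓ SUBVS  r3←0xcb
7: ✓ MOVVS  r2←0xd3

FIX = (r2, 0xd3)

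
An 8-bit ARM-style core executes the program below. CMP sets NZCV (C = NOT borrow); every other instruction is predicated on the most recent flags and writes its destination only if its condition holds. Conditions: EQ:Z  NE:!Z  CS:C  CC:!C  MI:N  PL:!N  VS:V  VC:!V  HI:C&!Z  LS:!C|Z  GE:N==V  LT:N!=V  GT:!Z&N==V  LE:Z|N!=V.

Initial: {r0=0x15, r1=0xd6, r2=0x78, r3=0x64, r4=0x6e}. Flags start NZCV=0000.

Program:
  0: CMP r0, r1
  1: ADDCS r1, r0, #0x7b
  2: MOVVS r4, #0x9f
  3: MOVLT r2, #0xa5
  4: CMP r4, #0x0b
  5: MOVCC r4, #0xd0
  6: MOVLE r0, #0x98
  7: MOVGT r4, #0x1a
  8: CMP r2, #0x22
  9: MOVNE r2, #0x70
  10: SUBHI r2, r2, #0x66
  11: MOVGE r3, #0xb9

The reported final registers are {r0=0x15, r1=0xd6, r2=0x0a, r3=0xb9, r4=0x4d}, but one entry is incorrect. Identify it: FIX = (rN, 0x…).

[0] flags=0000 → (cmp)
[1] flags=0000 CS?F → skip
[2] flags=0000 VS?F → skip
[3] flags=0000 LT?F → skip
[4] flags=0010 → (cmp)
[5] flags=0010 CC?F → skip
[6] flags=0010 LE?F → skip
[7] flags=0010 GT?T → r4=0x1a
[8] flags=0010 → (cmp)
[9] flags=0010 NE?T → r2=0x70
[10] flags=0010 HI?T → r2=0x0a
[11] flags=0010 GE?T → r3=0xb9

FIX = (r4, 0x1a)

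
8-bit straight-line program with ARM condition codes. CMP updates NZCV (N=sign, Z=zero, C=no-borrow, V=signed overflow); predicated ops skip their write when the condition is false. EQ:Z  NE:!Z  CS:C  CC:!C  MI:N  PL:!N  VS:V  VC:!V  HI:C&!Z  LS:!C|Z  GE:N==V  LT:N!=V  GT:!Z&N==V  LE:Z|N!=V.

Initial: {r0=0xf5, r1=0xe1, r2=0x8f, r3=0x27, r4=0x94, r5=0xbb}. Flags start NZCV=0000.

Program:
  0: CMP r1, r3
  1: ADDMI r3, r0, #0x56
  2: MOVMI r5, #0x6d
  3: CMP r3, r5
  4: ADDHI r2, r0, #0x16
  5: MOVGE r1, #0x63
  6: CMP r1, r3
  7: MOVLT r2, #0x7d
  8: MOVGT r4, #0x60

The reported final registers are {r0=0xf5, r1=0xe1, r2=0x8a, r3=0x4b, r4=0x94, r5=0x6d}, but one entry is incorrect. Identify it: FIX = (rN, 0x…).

FIX = (r2, 0x7d)

0: ✓ CMP  NZCV=1010
1: ✓ ADDMI  r3←0x4b
2: ✓ MOVMI  r5←0x6d
3: ✓ CMP  NZCV=1000
4: · ADDHI
5: · MOVGE
6: ✓ CMP  NZCV=1010
7: ✓ MOVLT  r2←0x7d
8: · MOVGT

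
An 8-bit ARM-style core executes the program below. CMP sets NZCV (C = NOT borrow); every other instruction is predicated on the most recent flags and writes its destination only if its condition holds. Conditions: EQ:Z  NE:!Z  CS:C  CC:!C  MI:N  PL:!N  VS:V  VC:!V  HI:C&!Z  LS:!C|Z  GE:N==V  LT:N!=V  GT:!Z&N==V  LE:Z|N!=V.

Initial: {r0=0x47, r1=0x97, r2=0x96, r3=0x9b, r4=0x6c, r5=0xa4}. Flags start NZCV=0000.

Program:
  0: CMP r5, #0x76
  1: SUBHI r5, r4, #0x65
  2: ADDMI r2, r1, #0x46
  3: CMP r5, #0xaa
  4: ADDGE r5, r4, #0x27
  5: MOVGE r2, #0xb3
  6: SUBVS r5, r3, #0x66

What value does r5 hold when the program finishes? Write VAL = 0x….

0: ✓ CMP  NZCV=0011
1: ✓ SUBHI  r5←0x07
2: · ADDMI
3: ✓ CMP  NZCV=0000
4: ✓ ADDGE  r5←0x93
5: ✓ MOVGE  r2←0xb3
6: · SUBVS

VAL = 0x93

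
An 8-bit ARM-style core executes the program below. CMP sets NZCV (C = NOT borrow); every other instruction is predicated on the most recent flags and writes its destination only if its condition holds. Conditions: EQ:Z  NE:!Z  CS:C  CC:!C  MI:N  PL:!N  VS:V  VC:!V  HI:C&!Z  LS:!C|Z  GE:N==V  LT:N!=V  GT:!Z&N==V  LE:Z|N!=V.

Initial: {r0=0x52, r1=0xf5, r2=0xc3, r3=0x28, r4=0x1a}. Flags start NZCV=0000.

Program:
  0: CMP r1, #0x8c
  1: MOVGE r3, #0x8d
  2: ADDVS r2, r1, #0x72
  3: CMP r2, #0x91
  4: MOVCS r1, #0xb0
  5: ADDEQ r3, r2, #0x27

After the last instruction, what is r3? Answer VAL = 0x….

[0] flags=0010 → (cmp)
[1] flags=0010 GE?T → r3=0x8d
[2] flags=0010 VS?F → skip
[3] flags=0010 → (cmp)
[4] flags=0010 CS?T → r1=0xb0
[5] flags=0010 EQ?F → skip

VAL = 0x8d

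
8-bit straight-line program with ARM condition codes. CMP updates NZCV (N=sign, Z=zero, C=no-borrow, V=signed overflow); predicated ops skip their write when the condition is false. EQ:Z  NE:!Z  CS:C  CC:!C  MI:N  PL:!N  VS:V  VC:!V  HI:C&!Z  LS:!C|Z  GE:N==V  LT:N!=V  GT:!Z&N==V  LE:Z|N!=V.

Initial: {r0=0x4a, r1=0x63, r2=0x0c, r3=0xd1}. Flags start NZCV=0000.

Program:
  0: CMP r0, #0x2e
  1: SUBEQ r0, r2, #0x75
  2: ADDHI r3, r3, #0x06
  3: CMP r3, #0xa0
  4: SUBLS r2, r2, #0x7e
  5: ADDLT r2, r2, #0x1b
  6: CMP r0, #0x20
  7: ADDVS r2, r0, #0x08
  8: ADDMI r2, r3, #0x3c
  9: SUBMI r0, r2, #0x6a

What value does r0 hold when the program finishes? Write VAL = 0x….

VAL = 0x4a

[0] flags=0010 → (cmp)
[1] flags=0010 EQ?F → skip
[2] flags=0010 HI?T → r3=0xd7
[3] flags=0010 → (cmp)
[4] flags=0010 LS?F → skip
[5] flags=0010 LT?F → skip
[6] flags=0010 → (cmp)
[7] flags=0010 VS?F → skip
[8] flags=0010 MI?F → skip
[9] flags=0010 MI?F → skip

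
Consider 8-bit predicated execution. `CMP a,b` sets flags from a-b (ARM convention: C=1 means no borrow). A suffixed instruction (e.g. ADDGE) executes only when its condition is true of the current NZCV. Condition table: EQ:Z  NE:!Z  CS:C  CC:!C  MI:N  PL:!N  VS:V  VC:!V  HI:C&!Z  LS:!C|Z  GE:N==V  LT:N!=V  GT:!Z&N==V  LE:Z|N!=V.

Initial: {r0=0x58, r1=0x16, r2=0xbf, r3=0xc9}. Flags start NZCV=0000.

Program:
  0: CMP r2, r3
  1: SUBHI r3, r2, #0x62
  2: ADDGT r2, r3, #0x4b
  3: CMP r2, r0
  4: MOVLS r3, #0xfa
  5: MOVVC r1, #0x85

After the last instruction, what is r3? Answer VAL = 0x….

VAL = 0xc9

0: ✓ CMP  NZCV=1000
1: · SUBHI
2: · ADDGT
3: ✓ CMP  NZCV=0011
4: · MOVLS
5: · MOVVC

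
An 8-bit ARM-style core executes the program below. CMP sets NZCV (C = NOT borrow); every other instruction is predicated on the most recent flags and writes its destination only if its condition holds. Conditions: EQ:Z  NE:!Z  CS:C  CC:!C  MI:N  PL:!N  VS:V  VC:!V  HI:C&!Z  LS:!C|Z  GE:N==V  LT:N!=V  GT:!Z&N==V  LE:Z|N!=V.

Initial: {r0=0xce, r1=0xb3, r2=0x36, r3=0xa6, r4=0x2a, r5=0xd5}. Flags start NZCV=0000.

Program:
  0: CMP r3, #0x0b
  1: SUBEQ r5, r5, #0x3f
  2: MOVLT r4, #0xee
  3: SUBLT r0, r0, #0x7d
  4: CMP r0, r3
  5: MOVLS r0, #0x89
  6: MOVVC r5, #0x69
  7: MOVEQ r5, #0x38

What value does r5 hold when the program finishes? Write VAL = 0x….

0: ✓ CMP  NZCV=1010
1: · SUBEQ
2: ✓ MOVLT  r4←0xee
3: ✓ SUBLT  r0←0x51
4: ✓ CMP  NZCV=1001
5: ✓ MOVLS  r0←0x89
6: · MOVVC
7: · MOVEQ

VAL = 0xd5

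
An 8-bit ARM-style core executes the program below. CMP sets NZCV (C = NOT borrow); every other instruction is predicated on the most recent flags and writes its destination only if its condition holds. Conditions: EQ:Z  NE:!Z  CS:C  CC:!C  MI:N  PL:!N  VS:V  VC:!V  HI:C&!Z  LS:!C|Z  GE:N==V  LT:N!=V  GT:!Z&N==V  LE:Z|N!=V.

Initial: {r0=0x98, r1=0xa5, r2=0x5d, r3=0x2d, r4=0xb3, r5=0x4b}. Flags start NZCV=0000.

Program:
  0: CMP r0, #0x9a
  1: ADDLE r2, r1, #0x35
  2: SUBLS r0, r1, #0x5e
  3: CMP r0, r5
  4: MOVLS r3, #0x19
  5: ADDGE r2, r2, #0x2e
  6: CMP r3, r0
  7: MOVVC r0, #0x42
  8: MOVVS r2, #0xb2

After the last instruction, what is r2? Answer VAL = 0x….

[0] flags=1000 → (cmp)
[1] flags=1000 LE?T → r2=0xda
[2] flags=1000 LS?T → r0=0x47
[3] flags=1000 → (cmp)
[4] flags=1000 LS?T → r3=0x19
[5] flags=1000 GE?F → skip
[6] flags=1000 → (cmp)
[7] flags=1000 VC?T → r0=0x42
[8] flags=1000 VS?F → skip

VAL = 0xda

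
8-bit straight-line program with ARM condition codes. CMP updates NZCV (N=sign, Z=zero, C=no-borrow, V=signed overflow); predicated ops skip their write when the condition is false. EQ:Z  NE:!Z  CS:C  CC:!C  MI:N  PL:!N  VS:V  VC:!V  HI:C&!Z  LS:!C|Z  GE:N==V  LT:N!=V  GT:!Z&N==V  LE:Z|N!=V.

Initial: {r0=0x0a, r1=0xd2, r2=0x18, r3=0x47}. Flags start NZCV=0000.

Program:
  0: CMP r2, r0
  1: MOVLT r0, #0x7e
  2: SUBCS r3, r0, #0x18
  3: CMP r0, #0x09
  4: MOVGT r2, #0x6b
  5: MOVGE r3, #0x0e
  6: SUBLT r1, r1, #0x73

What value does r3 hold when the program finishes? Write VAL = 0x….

VAL = 0x0e

[0] flags=0010 → (cmp)
[1] flags=0010 LT?F → skip
[2] flags=0010 CS?T → r3=0xf2
[3] flags=0010 → (cmp)
[4] flags=0010 GT?T → r2=0x6b
[5] flags=0010 GE?T → r3=0x0e
[6] flags=0010 LT?F → skip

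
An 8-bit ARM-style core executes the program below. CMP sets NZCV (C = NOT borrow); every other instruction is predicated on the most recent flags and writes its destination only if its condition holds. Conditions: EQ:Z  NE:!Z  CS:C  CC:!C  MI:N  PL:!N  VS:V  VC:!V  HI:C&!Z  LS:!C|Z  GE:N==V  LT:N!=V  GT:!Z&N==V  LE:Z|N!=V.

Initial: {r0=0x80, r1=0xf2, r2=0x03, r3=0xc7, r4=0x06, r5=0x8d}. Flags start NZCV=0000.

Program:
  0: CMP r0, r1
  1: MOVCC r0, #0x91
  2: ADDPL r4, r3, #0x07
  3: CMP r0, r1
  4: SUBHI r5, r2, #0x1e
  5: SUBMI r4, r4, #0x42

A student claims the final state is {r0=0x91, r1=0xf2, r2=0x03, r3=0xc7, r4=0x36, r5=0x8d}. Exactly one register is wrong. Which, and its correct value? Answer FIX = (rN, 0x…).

0: ✓ CMP  NZCV=1000
1: ✓ MOVCC  r0←0x91
2: · ADDPL
3: ✓ CMP  NZCV=1000
4: · SUBHI
5: ✓ SUBMI  r4←0xc4

FIX = (r4, 0xc4)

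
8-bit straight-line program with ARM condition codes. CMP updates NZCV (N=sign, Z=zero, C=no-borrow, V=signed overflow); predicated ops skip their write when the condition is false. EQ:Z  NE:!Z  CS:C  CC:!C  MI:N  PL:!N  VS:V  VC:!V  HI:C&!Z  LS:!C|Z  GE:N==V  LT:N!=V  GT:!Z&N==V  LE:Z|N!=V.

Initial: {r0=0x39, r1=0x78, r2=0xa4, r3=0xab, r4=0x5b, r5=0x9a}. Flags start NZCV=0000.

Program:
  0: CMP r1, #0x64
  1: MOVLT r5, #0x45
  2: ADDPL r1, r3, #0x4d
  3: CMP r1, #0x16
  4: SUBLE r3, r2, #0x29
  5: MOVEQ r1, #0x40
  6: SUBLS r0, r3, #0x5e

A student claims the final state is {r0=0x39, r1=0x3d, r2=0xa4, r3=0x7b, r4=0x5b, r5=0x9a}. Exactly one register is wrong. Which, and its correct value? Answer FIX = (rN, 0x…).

[0] flags=0010 → (cmp)
[1] flags=0010 LT?F → skip
[2] flags=0010 PL?T → r1=0xf8
[3] flags=1010 → (cmp)
[4] flags=1010 LE?T → r3=0x7b
[5] flags=1010 EQ?F → skip
[6] flags=1010 LS?F → skip

FIX = (r1, 0xf8)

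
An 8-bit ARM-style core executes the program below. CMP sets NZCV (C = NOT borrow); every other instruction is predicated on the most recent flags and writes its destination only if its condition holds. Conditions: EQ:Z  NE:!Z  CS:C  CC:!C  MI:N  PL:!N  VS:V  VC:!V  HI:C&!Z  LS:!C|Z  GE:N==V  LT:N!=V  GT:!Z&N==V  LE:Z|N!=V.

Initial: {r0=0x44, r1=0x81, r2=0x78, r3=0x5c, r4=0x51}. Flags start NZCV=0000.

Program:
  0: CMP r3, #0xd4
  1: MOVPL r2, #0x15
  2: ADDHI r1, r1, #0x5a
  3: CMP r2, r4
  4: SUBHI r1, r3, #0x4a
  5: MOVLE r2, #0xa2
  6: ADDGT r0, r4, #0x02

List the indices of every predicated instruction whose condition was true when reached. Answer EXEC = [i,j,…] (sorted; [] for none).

0: ✓ CMP  NZCV=1001
1: · MOVPL
2: · ADDHI
3: ✓ CMP  NZCV=0010
4: ✓ SUBHI  r1←0x12
5: · MOVLE
6: ✓ ADDGT  r0←0x53

EXEC = [4,6]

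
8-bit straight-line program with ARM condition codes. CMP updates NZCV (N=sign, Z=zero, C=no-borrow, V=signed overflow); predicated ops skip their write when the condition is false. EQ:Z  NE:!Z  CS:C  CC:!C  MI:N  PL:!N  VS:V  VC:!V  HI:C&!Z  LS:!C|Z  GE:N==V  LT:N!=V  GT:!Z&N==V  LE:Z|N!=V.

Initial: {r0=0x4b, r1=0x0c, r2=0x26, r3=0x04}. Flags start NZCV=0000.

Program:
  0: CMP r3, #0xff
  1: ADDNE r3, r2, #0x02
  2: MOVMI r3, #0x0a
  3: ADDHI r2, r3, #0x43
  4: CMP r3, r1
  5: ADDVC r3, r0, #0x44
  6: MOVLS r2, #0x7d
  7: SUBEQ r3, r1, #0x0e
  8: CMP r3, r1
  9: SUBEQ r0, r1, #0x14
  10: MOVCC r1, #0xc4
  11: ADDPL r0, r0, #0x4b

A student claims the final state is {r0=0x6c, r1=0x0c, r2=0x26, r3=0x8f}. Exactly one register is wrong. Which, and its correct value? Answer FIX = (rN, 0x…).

0: ✓ CMP  NZCV=0000
1: ✓ ADDNE  r3←0x28
2: · MOVMI
3: · ADDHI
4: ✓ CMP  NZCV=0010
5: ✓ ADDVC  r3←0x8f
6: · MOVLS
7: · SUBEQ
8: ✓ CMP  NZCV=1010
9: · SUBEQ
10: · MOVCC
11: · ADDPL

FIX = (r0, 0x4b)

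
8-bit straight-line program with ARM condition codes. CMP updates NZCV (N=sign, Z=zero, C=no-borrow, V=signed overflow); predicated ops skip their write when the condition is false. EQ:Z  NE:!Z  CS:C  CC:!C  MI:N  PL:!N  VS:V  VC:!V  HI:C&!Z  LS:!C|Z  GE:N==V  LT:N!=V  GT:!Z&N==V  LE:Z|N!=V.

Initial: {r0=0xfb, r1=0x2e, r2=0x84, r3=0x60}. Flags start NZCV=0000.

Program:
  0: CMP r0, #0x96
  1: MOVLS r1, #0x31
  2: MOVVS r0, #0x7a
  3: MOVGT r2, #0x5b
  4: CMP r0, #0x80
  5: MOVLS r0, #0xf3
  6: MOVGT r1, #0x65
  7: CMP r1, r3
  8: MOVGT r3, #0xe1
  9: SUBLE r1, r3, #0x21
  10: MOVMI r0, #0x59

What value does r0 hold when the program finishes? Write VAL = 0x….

[0] flags=0010 → (cmp)
[1] flags=0010 LS?F → skip
[2] flags=0010 VS?F → skip
[3] flags=0010 GT?T → r2=0x5b
[4] flags=0010 → (cmp)
[5] flags=0010 LS?F → skip
[6] flags=0010 GT?T → r1=0x65
[7] flags=0010 → (cmp)
[8] flags=0010 GT?T → r3=0xe1
[9] flags=0010 LE?F → skip
[10] flags=0010 MI?F → skip

VAL = 0xfb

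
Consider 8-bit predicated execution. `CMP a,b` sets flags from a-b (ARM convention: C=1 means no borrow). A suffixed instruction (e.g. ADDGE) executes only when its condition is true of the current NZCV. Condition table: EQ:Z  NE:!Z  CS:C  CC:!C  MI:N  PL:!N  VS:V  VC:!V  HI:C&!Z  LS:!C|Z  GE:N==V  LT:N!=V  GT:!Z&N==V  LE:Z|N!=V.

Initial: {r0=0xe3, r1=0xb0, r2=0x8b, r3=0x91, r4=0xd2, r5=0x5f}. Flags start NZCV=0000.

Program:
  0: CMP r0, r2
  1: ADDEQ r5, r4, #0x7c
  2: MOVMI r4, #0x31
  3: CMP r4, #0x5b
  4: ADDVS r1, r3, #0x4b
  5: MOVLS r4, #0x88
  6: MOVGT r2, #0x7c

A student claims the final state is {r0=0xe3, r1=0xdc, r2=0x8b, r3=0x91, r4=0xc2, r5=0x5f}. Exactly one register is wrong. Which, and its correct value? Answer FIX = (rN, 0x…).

FIX = (r4, 0xd2)

[0] flags=0010 → (cmp)
[1] flags=0010 EQ?F → skip
[2] flags=0010 MI?F → skip
[3] flags=0011 → (cmp)
[4] flags=0011 VS?T → r1=0xdc
[5] flags=0011 LS?F → skip
[6] flags=0011 GT?F → skip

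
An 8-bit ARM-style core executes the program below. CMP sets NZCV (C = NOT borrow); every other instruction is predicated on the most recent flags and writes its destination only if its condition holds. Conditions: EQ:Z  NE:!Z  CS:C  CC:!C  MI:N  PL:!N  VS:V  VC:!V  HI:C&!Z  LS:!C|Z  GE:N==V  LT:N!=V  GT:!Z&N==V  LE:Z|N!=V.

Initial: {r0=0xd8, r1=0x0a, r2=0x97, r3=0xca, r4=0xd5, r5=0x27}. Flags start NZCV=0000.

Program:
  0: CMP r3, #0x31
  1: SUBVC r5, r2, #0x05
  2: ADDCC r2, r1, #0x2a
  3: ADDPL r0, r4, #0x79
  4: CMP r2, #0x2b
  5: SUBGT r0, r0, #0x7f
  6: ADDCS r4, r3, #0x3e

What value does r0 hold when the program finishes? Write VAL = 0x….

0: ✓ CMP  NZCV=1010
1: ✓ SUBVC  r5←0x92
2: · ADDCC
3: · ADDPL
4: ✓ CMP  NZCV=0011
5: · SUBGT
6: ✓ ADDCS  r4←0x08

VAL = 0xd8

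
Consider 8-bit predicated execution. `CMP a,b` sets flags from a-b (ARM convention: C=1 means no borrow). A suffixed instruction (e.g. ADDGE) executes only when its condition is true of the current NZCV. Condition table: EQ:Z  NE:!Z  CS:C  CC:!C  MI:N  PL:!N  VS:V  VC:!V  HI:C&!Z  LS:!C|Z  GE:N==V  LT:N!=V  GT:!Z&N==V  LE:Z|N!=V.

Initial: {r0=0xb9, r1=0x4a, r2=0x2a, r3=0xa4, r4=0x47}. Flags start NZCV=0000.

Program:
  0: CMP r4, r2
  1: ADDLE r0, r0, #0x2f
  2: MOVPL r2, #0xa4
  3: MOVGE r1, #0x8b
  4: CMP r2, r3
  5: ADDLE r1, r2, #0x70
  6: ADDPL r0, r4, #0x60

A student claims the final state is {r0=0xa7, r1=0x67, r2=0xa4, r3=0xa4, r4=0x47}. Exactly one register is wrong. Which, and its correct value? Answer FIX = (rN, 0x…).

[0] flags=0010 → (cmp)
[1] flags=0010 LE?F → skip
[2] flags=0010 PL?T → r2=0xa4
[3] flags=0010 GE?T → r1=0x8b
[4] flags=0110 → (cmp)
[5] flags=0110 LE?T → r1=0x14
[6] flags=0110 PL?T → r0=0xa7

FIX = (r1, 0x14)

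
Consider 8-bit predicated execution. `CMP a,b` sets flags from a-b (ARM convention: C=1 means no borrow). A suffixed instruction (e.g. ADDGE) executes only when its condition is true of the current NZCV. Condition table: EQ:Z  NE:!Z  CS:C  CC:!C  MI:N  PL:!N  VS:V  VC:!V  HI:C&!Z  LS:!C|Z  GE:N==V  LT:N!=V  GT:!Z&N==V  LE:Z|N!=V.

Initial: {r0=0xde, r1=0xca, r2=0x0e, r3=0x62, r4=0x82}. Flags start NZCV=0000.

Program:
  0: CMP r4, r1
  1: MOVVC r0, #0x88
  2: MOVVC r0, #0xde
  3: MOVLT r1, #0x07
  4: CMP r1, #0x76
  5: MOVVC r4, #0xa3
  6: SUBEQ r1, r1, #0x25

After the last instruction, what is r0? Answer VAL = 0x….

VAL = 0xde

[0] flags=1000 → (cmp)
[1] flags=1000 VC?T → r0=0x88
[2] flags=1000 VC?T → r0=0xde
[3] flags=1000 LT?T → r1=0x07
[4] flags=1000 → (cmp)
[5] flags=1000 VC?T → r4=0xa3
[6] flags=1000 EQ?F → skip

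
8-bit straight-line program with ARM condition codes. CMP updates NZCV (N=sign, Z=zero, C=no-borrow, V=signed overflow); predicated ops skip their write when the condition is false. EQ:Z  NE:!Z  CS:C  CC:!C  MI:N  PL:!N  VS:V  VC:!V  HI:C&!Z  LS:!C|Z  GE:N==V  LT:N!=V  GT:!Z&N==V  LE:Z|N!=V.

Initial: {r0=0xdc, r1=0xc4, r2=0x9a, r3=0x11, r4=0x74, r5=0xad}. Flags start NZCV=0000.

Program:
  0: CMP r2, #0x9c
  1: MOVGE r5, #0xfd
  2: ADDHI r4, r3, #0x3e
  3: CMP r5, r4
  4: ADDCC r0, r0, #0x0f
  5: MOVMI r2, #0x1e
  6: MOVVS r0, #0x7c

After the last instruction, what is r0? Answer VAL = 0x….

VAL = 0x7c

0: ✓ CMP  NZCV=1000
1: · MOVGE
2: · ADDHI
3: ✓ CMP  NZCV=0011
4: · ADDCC
5: · MOVMI
6: ✓ MOVVS  r0←0x7c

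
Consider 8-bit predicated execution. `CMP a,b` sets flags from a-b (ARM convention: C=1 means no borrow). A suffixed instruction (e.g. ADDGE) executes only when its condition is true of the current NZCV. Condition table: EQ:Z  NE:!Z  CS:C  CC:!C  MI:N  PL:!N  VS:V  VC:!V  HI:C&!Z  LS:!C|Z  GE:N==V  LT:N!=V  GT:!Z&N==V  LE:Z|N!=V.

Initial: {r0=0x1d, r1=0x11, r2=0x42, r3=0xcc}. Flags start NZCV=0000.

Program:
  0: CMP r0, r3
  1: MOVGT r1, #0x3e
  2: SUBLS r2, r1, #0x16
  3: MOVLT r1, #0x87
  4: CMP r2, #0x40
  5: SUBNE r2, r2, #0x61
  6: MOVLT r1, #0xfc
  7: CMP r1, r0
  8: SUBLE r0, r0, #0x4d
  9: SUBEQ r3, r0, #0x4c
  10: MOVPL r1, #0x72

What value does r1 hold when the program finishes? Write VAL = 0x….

VAL = 0xfc

[0] flags=0000 → (cmp)
[1] flags=0000 GT?T → r1=0x3e
[2] flags=0000 LS?T → r2=0x28
[3] flags=0000 LT?F → skip
[4] flags=1000 → (cmp)
[5] flags=1000 NE?T → r2=0xc7
[6] flags=1000 LT?T → r1=0xfc
[7] flags=1010 → (cmp)
[8] flags=1010 LE?T → r0=0xd0
[9] flags=1010 EQ?F → skip
[10] flags=1010 PL?F → skip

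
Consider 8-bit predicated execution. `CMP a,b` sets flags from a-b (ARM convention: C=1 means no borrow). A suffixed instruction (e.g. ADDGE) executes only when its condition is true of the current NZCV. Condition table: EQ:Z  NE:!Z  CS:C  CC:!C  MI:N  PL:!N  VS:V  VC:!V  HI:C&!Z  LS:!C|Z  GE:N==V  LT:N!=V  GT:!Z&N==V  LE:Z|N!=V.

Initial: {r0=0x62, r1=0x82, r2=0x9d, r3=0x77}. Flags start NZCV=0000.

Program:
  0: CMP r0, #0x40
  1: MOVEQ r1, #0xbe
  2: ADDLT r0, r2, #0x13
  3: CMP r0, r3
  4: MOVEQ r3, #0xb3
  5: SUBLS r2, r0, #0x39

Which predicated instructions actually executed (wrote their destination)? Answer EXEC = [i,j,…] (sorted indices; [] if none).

EXEC = [5]

0: ✓ CMP  NZCV=0010
1: · MOVEQ
2: · ADDLT
3: ✓ CMP  NZCV=1000
4: · MOVEQ
5: ✓ SUBLS  r2←0x29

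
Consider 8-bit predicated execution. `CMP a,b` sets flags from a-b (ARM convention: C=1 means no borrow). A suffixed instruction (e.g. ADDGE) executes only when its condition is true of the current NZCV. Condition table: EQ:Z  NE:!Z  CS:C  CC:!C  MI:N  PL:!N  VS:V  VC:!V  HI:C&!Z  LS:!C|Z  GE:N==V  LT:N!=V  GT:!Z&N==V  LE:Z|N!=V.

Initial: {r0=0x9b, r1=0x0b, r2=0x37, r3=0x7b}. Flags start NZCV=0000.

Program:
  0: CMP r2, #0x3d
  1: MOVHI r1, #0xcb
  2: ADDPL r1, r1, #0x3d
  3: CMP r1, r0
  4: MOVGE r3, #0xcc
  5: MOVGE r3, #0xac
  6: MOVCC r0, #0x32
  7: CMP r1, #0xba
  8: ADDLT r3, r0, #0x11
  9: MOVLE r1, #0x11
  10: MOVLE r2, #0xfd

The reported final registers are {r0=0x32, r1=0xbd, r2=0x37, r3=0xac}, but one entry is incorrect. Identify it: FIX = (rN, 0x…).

FIX = (r1, 0x0b)

0: ✓ CMP  NZCV=1000
1: · MOVHI
2: · ADDPL
3: ✓ CMP  NZCV=0000
4: ✓ MOVGE  r3←0xcc
5: ✓ MOVGE  r3←0xac
6: ✓ MOVCC  r0←0x32
7: ✓ CMP  NZCV=0000
8: · ADDLT
9: · MOVLE
10: · MOVLE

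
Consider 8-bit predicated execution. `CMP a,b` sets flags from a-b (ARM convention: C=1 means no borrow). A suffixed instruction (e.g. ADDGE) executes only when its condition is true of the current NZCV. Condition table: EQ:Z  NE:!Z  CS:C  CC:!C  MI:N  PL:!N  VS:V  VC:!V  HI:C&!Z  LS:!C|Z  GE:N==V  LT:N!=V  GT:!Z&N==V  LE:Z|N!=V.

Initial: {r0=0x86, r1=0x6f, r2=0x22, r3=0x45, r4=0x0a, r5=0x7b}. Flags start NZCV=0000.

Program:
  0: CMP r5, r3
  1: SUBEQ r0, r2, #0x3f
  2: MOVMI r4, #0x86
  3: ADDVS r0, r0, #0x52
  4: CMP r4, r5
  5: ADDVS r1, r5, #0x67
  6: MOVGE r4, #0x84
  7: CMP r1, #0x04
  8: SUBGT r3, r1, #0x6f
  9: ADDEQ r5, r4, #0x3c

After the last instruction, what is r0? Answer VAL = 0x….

VAL = 0x86

0: ✓ CMP  NZCV=0010
1: · SUBEQ
2: · MOVMI
3: · ADDVS
4: ✓ CMP  NZCV=1000
5: · ADDVS
6: · MOVGE
7: ✓ CMP  NZCV=0010
8: ✓ SUBGT  r3←0x00
9: · ADDEQ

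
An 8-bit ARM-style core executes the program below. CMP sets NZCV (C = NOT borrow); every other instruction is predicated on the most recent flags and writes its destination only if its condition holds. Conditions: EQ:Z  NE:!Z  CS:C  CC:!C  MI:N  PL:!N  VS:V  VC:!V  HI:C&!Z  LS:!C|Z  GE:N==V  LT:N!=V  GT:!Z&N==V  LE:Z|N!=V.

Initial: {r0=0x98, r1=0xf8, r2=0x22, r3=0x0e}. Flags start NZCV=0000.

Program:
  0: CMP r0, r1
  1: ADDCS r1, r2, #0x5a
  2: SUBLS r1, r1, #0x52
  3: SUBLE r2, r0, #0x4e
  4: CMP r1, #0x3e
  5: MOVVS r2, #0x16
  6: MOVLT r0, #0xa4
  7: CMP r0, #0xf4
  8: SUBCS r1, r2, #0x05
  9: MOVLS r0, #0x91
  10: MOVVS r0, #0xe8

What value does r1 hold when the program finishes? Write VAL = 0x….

[0] flags=1000 → (cmp)
[1] flags=1000 CS?F → skip
[2] flags=1000 LS?T → r1=0xa6
[3] flags=1000 LE?T → r2=0x4a
[4] flags=0011 → (cmp)
[5] flags=0011 VS?T → r2=0x16
[6] flags=0011 LT?T → r0=0xa4
[7] flags=1000 → (cmp)
[8] flags=1000 CS?F → skip
[9] flags=1000 LS?T → r0=0x91
[10] flags=1000 VS?F → skip

VAL = 0xa6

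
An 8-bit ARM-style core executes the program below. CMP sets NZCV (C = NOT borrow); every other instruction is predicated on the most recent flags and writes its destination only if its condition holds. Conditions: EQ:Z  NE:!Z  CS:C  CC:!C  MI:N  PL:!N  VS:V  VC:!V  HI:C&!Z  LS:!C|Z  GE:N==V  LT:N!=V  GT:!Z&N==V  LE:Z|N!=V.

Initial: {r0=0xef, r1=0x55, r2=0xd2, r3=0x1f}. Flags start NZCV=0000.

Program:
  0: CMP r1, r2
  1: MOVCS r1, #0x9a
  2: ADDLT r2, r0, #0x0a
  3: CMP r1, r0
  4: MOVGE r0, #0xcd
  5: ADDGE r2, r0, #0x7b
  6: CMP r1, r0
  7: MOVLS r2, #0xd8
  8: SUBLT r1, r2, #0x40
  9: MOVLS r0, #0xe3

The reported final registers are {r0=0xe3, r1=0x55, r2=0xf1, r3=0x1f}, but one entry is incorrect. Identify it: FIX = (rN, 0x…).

FIX = (r2, 0xd8)

0: ✓ CMP  NZCV=1001
1: · MOVCS
2: · ADDLT
3: ✓ CMP  NZCV=0000
4: ✓ MOVGE  r0←0xcd
5: ✓ ADDGE  r2←0x48
6: ✓ CMP  NZCV=1001
7: ✓ MOVLS  r2←0xd8
8: · SUBLT
9: ✓ MOVLS  r0←0xe3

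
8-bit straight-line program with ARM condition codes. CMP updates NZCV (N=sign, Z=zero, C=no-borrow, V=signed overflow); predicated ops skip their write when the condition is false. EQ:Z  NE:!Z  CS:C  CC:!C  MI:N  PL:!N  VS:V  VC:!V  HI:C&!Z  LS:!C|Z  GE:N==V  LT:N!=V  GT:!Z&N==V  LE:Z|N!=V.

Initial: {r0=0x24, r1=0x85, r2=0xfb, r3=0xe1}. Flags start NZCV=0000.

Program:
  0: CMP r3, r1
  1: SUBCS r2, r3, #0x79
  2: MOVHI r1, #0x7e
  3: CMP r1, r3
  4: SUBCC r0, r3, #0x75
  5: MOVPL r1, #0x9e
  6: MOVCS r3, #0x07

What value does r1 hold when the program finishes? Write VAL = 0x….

0: ✓ CMP  NZCV=0010
1: ✓ SUBCS  r2←0x68
2: ✓ MOVHI  r1←0x7e
3: ✓ CMP  NZCV=1001
4: ✓ SUBCC  r0←0x6c
5: · MOVPL
6: · MOVCS

VAL = 0x7e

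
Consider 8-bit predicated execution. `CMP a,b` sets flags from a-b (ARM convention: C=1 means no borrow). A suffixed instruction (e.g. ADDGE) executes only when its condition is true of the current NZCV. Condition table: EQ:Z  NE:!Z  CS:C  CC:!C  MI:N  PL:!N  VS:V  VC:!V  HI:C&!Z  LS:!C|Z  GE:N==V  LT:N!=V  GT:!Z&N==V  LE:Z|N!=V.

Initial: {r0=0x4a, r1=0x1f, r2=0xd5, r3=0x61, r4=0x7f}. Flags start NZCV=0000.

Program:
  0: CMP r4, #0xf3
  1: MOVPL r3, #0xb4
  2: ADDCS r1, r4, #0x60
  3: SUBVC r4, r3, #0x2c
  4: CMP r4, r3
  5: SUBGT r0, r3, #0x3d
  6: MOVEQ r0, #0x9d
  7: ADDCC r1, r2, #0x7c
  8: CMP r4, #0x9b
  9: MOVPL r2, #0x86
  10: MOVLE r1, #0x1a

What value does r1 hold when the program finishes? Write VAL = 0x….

0: ✓ CMP  NZCV=1001
1: · MOVPL
2: · ADDCS
3: · SUBVC
4: ✓ CMP  NZCV=0010
5: ✓ SUBGT  r0←0x24
6: · MOVEQ
7: · ADDCC
8: ✓ CMP  NZCV=1001
9: · MOVPL
10: · MOVLE

VAL = 0x1f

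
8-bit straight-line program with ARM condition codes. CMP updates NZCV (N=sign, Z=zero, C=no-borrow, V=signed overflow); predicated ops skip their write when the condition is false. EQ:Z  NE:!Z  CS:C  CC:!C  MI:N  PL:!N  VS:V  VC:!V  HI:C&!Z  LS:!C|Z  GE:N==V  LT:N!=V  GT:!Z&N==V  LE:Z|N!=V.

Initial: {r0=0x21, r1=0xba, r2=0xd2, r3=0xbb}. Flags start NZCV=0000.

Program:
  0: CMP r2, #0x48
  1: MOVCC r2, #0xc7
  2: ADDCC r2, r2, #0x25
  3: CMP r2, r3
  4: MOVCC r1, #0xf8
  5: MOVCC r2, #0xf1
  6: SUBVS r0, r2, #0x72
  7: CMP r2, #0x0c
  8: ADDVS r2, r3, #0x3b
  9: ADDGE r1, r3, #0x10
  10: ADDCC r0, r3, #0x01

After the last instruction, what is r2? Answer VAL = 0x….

[0] flags=1010 → (cmp)
[1] flags=1010 CC?F → skip
[2] flags=1010 CC?F → skip
[3] flags=0010 → (cmp)
[4] flags=0010 CC?F → skip
[5] flags=0010 CC?F → skip
[6] flags=0010 VS?F → skip
[7] flags=1010 → (cmp)
[8] flags=1010 VS?F → skip
[9] flags=1010 GE?F → skip
[10] flags=1010 CC?F → skip

VAL = 0xd2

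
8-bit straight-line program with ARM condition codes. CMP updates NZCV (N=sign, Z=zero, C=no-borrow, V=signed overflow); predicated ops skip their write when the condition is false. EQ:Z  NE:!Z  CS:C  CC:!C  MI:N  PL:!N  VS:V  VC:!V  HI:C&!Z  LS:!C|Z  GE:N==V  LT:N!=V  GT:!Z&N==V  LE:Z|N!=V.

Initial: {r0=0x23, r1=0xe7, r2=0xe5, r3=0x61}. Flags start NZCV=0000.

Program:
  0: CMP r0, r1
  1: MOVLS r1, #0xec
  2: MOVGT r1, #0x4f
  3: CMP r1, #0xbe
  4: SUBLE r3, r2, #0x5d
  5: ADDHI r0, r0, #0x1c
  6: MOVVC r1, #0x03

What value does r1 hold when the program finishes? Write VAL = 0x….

[0] flags=0000 → (cmp)
[1] flags=0000 LS?T → r1=0xec
[2] flags=0000 GT?T → r1=0x4f
[3] flags=1001 → (cmp)
[4] flags=1001 LE?F → skip
[5] flags=1001 HI?F → skip
[6] flags=1001 VC?F → skip

VAL = 0x4f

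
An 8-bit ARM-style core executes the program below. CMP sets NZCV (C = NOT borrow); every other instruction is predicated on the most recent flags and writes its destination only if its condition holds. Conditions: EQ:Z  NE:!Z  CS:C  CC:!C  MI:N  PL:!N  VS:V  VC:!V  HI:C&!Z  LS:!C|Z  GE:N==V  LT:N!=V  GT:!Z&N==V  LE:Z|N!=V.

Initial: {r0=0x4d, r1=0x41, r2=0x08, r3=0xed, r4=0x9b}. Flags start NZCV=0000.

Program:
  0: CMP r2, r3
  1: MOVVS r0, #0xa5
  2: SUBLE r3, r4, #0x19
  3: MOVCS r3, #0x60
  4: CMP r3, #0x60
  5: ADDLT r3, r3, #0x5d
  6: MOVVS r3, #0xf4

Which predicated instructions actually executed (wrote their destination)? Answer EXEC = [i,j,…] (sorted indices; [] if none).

[0] flags=0000 → (cmp)
[1] flags=0000 VS?F → skip
[2] flags=0000 LE?F → skip
[3] flags=0000 CS?F → skip
[4] flags=1010 → (cmp)
[5] flags=1010 LT?T → r3=0x4a
[6] flags=1010 VS?F → skip

EXEC = [5]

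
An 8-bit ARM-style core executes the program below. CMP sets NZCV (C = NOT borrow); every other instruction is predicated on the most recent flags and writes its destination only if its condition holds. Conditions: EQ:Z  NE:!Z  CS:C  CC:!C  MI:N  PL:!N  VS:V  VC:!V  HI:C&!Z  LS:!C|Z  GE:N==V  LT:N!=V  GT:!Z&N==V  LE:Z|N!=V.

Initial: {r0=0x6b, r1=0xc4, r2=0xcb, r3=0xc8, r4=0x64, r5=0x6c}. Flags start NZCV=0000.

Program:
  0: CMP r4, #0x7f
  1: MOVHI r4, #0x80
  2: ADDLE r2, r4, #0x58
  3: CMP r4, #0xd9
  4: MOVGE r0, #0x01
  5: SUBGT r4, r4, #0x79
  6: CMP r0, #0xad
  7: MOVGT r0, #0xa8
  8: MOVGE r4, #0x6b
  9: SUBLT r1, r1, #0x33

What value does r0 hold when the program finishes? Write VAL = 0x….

VAL = 0xa8

0: ✓ CMP  NZCV=1000
1: · MOVHI
2: ✓ ADDLE  r2←0xbc
3: ✓ CMP  NZCV=1001
4: ✓ MOVGE  r0←0x01
5: ✓ SUBGT  r4←0xeb
6: ✓ CMP  NZCV=0000
7: ✓ MOVGT  r0←0xa8
8: ✓ MOVGE  r4←0x6b
9: · SUBLT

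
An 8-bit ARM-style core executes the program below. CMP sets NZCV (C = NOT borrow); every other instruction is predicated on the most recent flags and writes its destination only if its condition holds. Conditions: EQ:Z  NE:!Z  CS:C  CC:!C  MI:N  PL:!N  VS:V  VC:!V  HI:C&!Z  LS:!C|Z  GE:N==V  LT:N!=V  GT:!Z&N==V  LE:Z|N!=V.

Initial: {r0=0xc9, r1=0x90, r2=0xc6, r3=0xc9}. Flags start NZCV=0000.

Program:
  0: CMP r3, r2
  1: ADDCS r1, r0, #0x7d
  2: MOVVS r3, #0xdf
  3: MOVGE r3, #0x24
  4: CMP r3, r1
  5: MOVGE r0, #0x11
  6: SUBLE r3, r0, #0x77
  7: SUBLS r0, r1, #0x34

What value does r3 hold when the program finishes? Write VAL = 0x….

VAL = 0x52

[0] flags=0010 → (cmp)
[1] flags=0010 CS?T → r1=0x46
[2] flags=0010 VS?F → skip
[3] flags=0010 GE?T → r3=0x24
[4] flags=1000 → (cmp)
[5] flags=1000 GE?F → skip
[6] flags=1000 LE?T → r3=0x52
[7] flags=1000 LS?T → r0=0x12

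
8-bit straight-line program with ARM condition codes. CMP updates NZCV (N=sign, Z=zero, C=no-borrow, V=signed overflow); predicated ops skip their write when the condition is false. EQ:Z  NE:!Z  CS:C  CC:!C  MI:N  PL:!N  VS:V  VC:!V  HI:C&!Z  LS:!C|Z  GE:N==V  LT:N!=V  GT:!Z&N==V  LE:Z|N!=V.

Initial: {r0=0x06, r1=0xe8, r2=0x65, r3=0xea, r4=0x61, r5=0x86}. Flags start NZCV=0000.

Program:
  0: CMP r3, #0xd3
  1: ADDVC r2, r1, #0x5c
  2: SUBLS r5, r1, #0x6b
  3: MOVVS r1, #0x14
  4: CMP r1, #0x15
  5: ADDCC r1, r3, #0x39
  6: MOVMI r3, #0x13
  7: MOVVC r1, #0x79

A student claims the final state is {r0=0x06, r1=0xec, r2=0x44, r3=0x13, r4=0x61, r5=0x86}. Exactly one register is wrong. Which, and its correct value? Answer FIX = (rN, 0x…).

FIX = (r1, 0x79)

[0] flags=0010 → (cmp)
[1] flags=0010 VC?T → r2=0x44
[2] flags=0010 LS?F → skip
[3] flags=0010 VS?F → skip
[4] flags=1010 → (cmp)
[5] flags=1010 CC?F → skip
[6] flags=1010 MI?T → r3=0x13
[7] flags=1010 VC?T → r1=0x79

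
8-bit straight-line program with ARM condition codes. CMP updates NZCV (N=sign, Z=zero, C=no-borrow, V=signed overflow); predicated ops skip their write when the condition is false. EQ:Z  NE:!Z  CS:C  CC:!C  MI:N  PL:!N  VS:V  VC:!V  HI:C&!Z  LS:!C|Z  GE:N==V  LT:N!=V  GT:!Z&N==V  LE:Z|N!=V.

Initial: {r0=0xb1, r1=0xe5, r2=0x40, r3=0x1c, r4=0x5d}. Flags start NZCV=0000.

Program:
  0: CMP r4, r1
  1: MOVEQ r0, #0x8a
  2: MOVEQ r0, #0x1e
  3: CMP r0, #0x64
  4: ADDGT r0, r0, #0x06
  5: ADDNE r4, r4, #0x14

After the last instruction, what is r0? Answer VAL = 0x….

0: ✓ CMP  NZCV=0000
1: · MOVEQ
2: · MOVEQ
3: ✓ CMP  NZCV=0011
4: · ADDGT
5: ✓ ADDNE  r4←0x71

VAL = 0xb1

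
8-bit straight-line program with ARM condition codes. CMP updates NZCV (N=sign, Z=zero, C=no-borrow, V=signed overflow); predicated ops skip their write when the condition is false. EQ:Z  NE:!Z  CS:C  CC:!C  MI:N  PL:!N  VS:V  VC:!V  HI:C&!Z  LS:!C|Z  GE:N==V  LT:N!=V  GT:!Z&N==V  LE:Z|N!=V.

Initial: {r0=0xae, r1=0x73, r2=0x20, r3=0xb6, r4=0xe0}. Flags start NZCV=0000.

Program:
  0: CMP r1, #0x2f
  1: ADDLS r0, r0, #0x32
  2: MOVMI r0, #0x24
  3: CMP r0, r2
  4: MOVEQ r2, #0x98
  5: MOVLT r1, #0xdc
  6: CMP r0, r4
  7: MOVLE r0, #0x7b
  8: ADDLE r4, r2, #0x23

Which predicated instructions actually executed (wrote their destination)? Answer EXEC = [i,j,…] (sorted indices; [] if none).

EXEC = [5,7,8]

0: ✓ CMP  NZCV=0010
1: · ADDLS
2: · MOVMI
3: ✓ CMP  NZCV=1010
4: · MOVEQ
5: ✓ MOVLT  r1←0xdc
6: ✓ CMP  NZCV=1000
7: ✓ MOVLE  r0←0x7b
8: ✓ ADDLE  r4←0x43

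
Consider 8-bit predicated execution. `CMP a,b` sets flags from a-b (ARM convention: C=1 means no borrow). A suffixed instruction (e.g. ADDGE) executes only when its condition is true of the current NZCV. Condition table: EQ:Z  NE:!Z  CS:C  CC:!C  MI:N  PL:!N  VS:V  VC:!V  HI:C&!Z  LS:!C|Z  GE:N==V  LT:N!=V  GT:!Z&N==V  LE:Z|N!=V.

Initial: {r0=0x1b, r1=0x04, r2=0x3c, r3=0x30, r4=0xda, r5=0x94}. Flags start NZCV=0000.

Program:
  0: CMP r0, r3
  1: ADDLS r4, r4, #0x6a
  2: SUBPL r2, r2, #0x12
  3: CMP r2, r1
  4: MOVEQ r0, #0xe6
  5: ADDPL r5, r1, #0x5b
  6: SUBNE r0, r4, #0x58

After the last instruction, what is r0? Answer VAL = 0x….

0: ✓ CMP  NZCV=1000
1: ✓ ADDLS  r4←0x44
2: · SUBPL
3: ✓ CMP  NZCV=0010
4: · MOVEQ
5: ✓ ADDPL  r5←0x5f
6: ✓ SUBNE  r0←0xec

VAL = 0xec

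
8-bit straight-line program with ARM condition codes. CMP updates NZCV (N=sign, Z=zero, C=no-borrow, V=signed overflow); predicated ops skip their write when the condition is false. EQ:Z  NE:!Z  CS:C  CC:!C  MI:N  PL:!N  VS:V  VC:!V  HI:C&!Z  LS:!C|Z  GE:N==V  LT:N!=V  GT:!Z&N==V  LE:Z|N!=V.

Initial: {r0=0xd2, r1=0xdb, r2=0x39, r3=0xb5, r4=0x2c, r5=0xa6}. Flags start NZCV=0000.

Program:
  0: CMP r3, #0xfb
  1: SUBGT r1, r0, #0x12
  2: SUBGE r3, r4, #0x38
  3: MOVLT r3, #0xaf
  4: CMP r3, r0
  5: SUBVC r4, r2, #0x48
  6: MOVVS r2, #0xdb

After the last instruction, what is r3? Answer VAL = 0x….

VAL = 0xaf

0: ✓ CMP  NZCV=1000
1: · SUBGT
2: · SUBGE
3: ✓ MOVLT  r3←0xaf
4: ✓ CMP  NZCV=1000
5: ✓ SUBVC  r4←0xf1
6: · MOVVS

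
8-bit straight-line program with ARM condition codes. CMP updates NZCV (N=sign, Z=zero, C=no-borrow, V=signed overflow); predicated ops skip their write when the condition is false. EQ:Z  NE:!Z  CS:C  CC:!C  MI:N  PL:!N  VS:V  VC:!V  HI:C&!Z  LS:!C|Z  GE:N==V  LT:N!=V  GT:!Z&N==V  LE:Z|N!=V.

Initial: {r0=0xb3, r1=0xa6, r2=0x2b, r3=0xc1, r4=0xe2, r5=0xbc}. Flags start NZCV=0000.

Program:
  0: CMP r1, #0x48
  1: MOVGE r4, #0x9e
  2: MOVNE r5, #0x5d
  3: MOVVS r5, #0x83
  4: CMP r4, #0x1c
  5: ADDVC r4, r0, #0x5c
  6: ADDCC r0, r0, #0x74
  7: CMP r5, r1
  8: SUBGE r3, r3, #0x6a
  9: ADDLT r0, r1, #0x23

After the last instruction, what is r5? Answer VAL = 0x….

VAL = 0x83

0: ✓ CMP  NZCV=0011
1: · MOVGE
2: ✓ MOVNE  r5←0x5d
3: ✓ MOVVS  r5←0x83
4: ✓ CMP  NZCV=1010
5: ✓ ADDVC  r4←0x0f
6: · ADDCC
7: ✓ CMP  NZCV=1000
8: · SUBGE
9: ✓ ADDLT  r0←0xc9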